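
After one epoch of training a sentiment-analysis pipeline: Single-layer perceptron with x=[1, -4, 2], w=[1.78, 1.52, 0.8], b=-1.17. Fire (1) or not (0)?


z = (1)·(1.78) + (-4)·(1.52) + (2)·(0.8) - 1.17
  = -3.87
step(z) = 0 (z<0)

0


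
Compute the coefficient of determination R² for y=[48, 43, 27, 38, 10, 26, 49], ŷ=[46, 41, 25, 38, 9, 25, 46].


ȳ = 34.4286
SS_res = Σ(y-ŷ)² = 23
SS_tot = Σ(y-ȳ)² = 1205.71
R² = 1 - SS_res/SS_tot = 1 - 0.0191 = 0.9809

0.9809


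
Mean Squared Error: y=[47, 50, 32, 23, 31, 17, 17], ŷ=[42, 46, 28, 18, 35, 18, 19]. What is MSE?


Squared errors: (47-42)²=25, (50-46)²=16, (32-28)²=16, (23-18)²=25, (31-35)²=16, (17-18)²=1, (17-19)²=4
Sum = 103
MSE = 103/7 = 103/7

103/7


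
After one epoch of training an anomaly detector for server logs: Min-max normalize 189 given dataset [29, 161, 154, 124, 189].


min=29, max=189
(189-29)/(189-29) = 160/160 = 1.0

1.0


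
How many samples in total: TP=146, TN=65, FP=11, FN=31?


Total = TP + TN + FP + FN
= 146 + 65 + 11 + 31
= 253
(Predicted positive: 157, predicted negative: 96)

253


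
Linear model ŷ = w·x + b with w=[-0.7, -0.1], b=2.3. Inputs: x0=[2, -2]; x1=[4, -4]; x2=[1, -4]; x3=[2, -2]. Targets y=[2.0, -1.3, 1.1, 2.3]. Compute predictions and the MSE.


ŷ0 = (-0.7)·(2) + (-0.1)·(-2) + 2.3 = 1.1
ŷ1 = (-0.7)·(4) + (-0.1)·(-4) + 2.3 = -0.1
ŷ2 = (-0.7)·(1) + (-0.1)·(-4) + 2.3 = 2.0
ŷ3 = (-0.7)·(2) + (-0.1)·(-2) + 2.3 = 1.1
errors² = [0.81, 1.44, 0.81, 1.44]
MSE = 4.5000/4 = 1.125

1.125


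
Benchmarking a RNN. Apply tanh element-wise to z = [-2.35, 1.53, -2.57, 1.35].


tanh(-2.35) = -0.982
tanh(1.53) = 0.9104
tanh(-2.57) = -0.9884
tanh(1.35) = 0.8741
result = [-0.982, 0.9104, -0.9884, 0.8741]

[-0.982, 0.9104, -0.9884, 0.8741]


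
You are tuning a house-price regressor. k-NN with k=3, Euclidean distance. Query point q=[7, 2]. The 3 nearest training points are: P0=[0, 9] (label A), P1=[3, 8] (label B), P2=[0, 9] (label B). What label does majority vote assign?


d(q,P0) = 9.8995  (label A)
d(q,P1) = 7.2111  (label B)
d(q,P2) = 9.8995  (label B)
Votes: A=1, B=2
Majority → B

B


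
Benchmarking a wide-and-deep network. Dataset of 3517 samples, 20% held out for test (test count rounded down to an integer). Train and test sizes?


Test = ⌊3517·20/100⌋ = 703
Train = 3517 - 703 = 2814

Train: 2814, Test: 703


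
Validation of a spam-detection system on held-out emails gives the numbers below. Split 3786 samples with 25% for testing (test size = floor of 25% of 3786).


Test = ⌊3786·25/100⌋ = 946
Train = 3786 - 946 = 2840

Train: 2840, Test: 946


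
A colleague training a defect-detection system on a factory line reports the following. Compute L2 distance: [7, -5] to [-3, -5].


d = √((7+ 3)² + (-5+ 5)²)
  = √(100 + 0)
  = √100 = 10.0

10.0


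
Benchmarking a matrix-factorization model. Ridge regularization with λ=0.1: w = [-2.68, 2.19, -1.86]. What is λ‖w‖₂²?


‖w‖₂² = (-2.68)² + (2.19)² + (-1.86)²
     = 7.1824 + 4.7961 + 3.4596
     = 15.4381
λ·‖w‖₂² = 0.1·15.4381 = 1.54381

1.54381


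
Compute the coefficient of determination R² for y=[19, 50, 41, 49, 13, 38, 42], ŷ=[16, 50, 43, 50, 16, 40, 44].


ȳ = 36
SS_res = Σ(y-ŷ)² = 31
SS_tot = Σ(y-ȳ)² = 1248
R² = 1 - SS_res/SS_tot = 1 - 0.0248 = 0.9752

0.9752


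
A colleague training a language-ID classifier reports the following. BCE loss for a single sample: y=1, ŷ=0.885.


BCE = -[y·ln(p) + (1-y)·ln(1-p)]
= -1·ln(0.885) - 0
= -ln(0.885) = 0.1222

0.1222


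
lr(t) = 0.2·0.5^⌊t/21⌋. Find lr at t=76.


n_drops = ⌊76/21⌋ = 3
lr = 0.2·0.5^3 = 0.2·0.125 = 0.025

0.025


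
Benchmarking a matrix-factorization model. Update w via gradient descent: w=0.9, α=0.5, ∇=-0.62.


w_new = w - α·∇
= 0.9 - 0.5·-0.62
= 0.9 + 0.31
= 1.21

1.21


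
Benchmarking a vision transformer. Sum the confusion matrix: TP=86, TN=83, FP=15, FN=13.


Total = TP + TN + FP + FN
= 86 + 83 + 15 + 13
= 197
(Predicted positive: 101, predicted negative: 96)

197


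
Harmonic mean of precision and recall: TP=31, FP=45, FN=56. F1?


Precision = 31/76 = 0.4079
Recall = 31/87 = 0.3563
F1 = 2·P·R/(P+R) = 2·TP/(2·TP+FP+FN) = 62/(62+45+56) = 62/163 = 0.3804

0.3804


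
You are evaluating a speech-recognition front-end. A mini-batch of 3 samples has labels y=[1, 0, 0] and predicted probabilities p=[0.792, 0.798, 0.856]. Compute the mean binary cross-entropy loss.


L[0] = -ln(0.792) = 0.2332
L[1] = -ln(1-0.798) = -ln(0.202) = 1.5995
L[2] = -ln(1-0.856) = -ln(0.144) = 1.9379
mean = (0.2332 + 1.5995 + 1.9379)/3 = 1.2569

1.2569


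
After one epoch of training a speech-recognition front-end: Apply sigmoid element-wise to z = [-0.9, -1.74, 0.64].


σ(-0.9) = 1/(1+e^0.9) = 0.2891
σ(-1.74) = 1/(1+e^1.74) = 0.1493
σ(0.64) = 1/(1+e^-0.64) = 0.6548
result = [0.2891, 0.1493, 0.6548]

[0.2891, 0.1493, 0.6548]


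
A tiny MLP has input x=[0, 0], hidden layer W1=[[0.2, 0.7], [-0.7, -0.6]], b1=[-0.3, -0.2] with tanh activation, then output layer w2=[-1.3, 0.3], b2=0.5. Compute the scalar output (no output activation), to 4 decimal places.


z1[0] = (0.2)·(0) + (0.7)·(0) - 0.3 = -0.3
z1[1] = (-0.7)·(0) + (-0.6)·(0) - 0.2 = -0.2
h = tanh(z1) = [-0.2913, -0.1974]
output = (-1.3)·(-0.2913) + (0.3)·(-0.1974) + 0.5 = 0.8195

0.8195


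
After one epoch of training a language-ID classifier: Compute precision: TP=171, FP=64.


Precision = TP/(TP+FP)
= 171/(171+64)
= 171/235 = 72.77%

72.77%


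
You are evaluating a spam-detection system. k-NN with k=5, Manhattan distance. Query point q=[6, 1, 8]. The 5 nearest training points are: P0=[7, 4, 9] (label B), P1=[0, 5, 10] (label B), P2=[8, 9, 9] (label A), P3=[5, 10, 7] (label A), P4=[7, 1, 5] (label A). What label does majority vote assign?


d(q,P0) = 5  (label B)
d(q,P1) = 12  (label B)
d(q,P2) = 11  (label A)
d(q,P3) = 11  (label A)
d(q,P4) = 4  (label A)
Votes: A=3, B=2
Majority → A

A


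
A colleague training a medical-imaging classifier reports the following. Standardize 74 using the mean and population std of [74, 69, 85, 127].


μ = 88.75, σ = 22.8295
z = (74 - 88.75)/22.8295 = -0.6461

-0.6461


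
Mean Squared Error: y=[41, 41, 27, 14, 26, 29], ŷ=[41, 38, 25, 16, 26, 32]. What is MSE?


Squared errors: (41-41)²=0, (41-38)²=9, (27-25)²=4, (14-16)²=4, (26-26)²=0, (29-32)²=9
Sum = 26
MSE = 26/6 = 13/3

13/3


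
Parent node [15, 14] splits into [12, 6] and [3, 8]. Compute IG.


Parent = [15, 14], H_parent = 0.9991
H_left = 0.9183 (n=18), H_right = 0.8454 (n=11)
H_children = (18/29)·0.9183 + (11/29)·0.8454 = 0.8906
IG = 0.9991 - 0.8906 = 0.1085

0.1085


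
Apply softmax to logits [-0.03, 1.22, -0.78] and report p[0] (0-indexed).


Exponentials: e^-0.03=0.9704, e^1.22=3.3872, e^-0.78=0.4584
Sum = 4.816
Softmax = [0.2015, 0.7033, 0.0952]
p[0] = 0.9704/4.816 = 0.2015

0.2015


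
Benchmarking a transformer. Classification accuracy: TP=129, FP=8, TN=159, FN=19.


Accuracy = (TP+TN)/(TP+TN+FP+FN)
= (129+159)/(315)
= 288/315 = 91.43%

91.43%


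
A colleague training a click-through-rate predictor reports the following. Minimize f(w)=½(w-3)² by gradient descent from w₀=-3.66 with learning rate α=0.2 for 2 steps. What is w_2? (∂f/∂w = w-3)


step 1: grad = -3.66-3 = -6.66; w = -3.66 - 0.2·(-6.66) = -2.328
step 2: grad = -2.328-3 = -5.328; w = -2.328 - 0.2·(-5.328) = -1.2624

-1.2624


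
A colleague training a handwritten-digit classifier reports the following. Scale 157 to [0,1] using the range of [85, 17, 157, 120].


min=17, max=157
(157-17)/(157-17) = 140/140 = 1.0

1.0


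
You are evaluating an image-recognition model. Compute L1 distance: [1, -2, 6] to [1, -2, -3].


d = |1-1| + |-2+ 2| + |6+ 3|
  = 0 + 0 + 9
  = 9

9


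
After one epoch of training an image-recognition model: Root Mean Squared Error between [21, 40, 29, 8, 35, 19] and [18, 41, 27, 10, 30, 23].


MSE = 59/6 = 9.8333
RMSE = √(59/6) = 3.1358

3.1358


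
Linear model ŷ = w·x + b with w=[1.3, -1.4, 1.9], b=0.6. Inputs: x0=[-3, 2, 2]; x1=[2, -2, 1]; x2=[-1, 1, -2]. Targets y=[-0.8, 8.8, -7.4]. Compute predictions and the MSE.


ŷ0 = (1.3)·(-3) + (-1.4)·(2) + (1.9)·(2) + 0.6 = -2.3
ŷ1 = (1.3)·(2) + (-1.4)·(-2) + (1.9)·(1) + 0.6 = 7.9
ŷ2 = (1.3)·(-1) + (-1.4)·(1) + (1.9)·(-2) + 0.6 = -5.9
errors² = [2.25, 0.81, 2.25]
MSE = 5.3100/3 = 1.77

1.77


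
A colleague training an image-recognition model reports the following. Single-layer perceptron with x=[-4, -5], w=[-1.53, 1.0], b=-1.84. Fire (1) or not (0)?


z = (-4)·(-1.53) + (-5)·(1.0) - 1.84
  = -0.72
step(z) = 0 (z<0)

0


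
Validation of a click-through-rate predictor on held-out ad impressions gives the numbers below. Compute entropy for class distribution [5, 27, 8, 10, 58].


Probabilities: [5/108, 27/108, 8/108, 10/108, 58/108] ≈ [0.0463, 0.25, 0.0741, 0.0926, 0.537]
H = -((5/108)·log₂(5/108) + (27/108)·log₂(27/108) + (8/108)·log₂(8/108) + (10/108)·log₂(10/108) + (58/108)·log₂(58/108))
  = 1.7829 bits

1.7829 bits


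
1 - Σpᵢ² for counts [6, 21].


Probabilities: [6/27, 21/27] ≈ [0.2222, 0.7778]
Σpᵢ² = (36 + 441)/27² = 477/729
Gini = 1 - Σpᵢ² = 1 - 477/729 = 0.3457

0.3457


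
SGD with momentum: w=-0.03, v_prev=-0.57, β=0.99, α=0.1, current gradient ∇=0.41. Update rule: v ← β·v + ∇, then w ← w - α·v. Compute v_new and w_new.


v_new = 0.99·-0.57 + 0.41 = -0.5643 + 0.41 = -0.1543
w_new = -0.03 - 0.1·-0.1543 = -0.03 + 0.01543 = -0.01457

v_new=-0.1543, w_new=-0.01457


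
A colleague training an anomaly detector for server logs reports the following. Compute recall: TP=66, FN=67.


Recall = TP/(TP+FN)
= 66/(66+67)
= 66/133 = 49.62%

49.62%


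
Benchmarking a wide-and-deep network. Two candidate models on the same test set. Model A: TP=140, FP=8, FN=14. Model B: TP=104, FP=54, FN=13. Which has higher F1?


Model A: P=140/148=0.9459, R=140/154=0.9091, F1=2PR/(P+R)=2TP/(2TP+FP+FN)=280/302=0.9272
Model B: P=104/158=0.6582, R=104/117=0.8889, F1=2PR/(P+R)=2TP/(2TP+FP+FN)=208/275=0.7564
0.9272 > 0.7564 → Model A

Model A


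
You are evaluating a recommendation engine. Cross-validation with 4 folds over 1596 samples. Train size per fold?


Fold size = 1596/4 = 399
Training per fold = 1596 - 399 = 1197

1197


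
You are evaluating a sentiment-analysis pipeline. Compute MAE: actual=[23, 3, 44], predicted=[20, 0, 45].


Absolute errors: |23-20|=3, |3-0|=3, |44-45|=1
Sum = 7
MAE = 7/3 = 7/3

7/3


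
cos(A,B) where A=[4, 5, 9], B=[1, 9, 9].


A·B = 4·1 + 5·9 + 9·9 = 130
‖A‖ = √122 = 11.0454, ‖B‖ = √163 = 12.7671
cos = 130/(√122·√163) = 130/√19886 = 0.9219

0.9219


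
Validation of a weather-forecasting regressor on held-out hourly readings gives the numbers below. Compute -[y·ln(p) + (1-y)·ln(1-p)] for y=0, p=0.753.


BCE = -[y·ln(p) + (1-y)·ln(1-p)]
= -0 - 1·ln(1-0.753)
= -ln(0.247) = 1.3984

1.3984


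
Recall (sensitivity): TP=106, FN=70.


Recall = TP/(TP+FN)
= 106/(106+70)
= 106/176 = 60.23%

60.23%


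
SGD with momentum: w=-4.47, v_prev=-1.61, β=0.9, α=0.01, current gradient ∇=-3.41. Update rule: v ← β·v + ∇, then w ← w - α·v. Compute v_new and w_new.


v_new = 0.9·-1.61 - 3.41 = -1.449 - 3.41 = -4.859
w_new = -4.47 - 0.01·-4.859 = -4.47 + 0.04859 = -4.42141

v_new=-4.859, w_new=-4.42141


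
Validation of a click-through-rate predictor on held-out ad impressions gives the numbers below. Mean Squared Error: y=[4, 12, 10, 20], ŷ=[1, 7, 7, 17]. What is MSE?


Squared errors: (4-1)²=9, (12-7)²=25, (10-7)²=9, (20-17)²=9
Sum = 52
MSE = 52/4 = 13

13


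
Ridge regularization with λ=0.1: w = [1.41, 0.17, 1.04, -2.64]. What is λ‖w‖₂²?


‖w‖₂² = (1.41)² + (0.17)² + (1.04)² + (-2.64)²
     = 1.9881 + 0.0289 + 1.0816 + 6.9696
     = 10.0682
λ·‖w‖₂² = 0.1·10.0682 = 1.00682

1.00682


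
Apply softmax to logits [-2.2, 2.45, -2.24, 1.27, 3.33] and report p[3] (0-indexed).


Exponentials: e^-2.2=0.1108, e^2.45=11.5883, e^-2.24=0.1065, e^1.27=3.5609, e^3.33=27.9383
Sum = 43.3048
Softmax = [0.0026, 0.2676, 0.0025, 0.0822, 0.6452]
p[3] = 3.5609/43.3048 = 0.0822

0.0822


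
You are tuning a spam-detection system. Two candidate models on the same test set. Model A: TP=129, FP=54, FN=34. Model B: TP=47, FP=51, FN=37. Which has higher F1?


Model A: P=129/183=0.7049, R=129/163=0.7914, F1=2PR/(P+R)=2TP/(2TP+FP+FN)=258/346=0.7457
Model B: P=47/98=0.4796, R=47/84=0.5595, F1=2PR/(P+R)=2TP/(2TP+FP+FN)=94/182=0.5165
0.7457 > 0.5165 → Model A

Model A


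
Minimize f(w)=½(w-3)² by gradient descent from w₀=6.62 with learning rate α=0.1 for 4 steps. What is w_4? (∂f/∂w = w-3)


step 1: grad = 6.62-3 = 3.62; w = 6.62 - 0.1·(3.62) = 6.258
step 2: grad = 6.258-3 = 3.258; w = 6.258 - 0.1·(3.258) = 5.9322
step 3: grad = 5.9322-3 = 2.9322; w = 5.9322 - 0.1·(2.9322) = 5.63898
step 4: grad = 5.63898-3 = 2.63898; w = 5.63898 - 0.1·(2.63898) = 5.375082

5.375082


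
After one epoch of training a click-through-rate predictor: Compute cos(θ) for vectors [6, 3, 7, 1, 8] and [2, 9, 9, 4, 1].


A·B = 6·2 + 3·9 + 7·9 + 1·4 + 8·1 = 114
‖A‖ = √159 = 12.6095, ‖B‖ = √183 = 13.5277
cos = 114/(√159·√183) = 114/√29097 = 0.6683

0.6683


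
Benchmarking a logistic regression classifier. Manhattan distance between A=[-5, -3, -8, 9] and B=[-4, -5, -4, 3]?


d = |-5+ 4| + |-3+ 5| + |-8+ 4| + |9-3|
  = 1 + 2 + 4 + 6
  = 13

13


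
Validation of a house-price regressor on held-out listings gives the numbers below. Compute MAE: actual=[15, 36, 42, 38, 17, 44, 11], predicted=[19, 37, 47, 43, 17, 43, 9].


Absolute errors: |15-19|=4, |36-37|=1, |42-47|=5, |38-43|=5, |17-17|=0, |44-43|=1, |11-9|=2
Sum = 18
MAE = 18/7 = 18/7

18/7


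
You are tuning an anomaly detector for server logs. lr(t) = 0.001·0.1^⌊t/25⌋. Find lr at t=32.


n_drops = ⌊32/25⌋ = 1
lr = 0.001·0.1^1 = 0.001·0.1 = 0.0001

0.0001


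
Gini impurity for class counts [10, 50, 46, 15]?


Probabilities: [10/121, 50/121, 46/121, 15/121] ≈ [0.0826, 0.4132, 0.3802, 0.124]
Σpᵢ² = (100 + 2500 + 2116 + 225)/121² = 4941/14641
Gini = 1 - Σpᵢ² = 1 - 4941/14641 = 0.6625

0.6625


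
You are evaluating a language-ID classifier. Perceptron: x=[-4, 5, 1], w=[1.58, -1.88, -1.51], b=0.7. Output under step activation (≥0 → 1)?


z = (-4)·(1.58) + (5)·(-1.88) + (1)·(-1.51) + 0.7
  = -16.53
step(z) = 0 (z<0)

0


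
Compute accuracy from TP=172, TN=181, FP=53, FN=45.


Accuracy = (TP+TN)/(TP+TN+FP+FN)
= (172+181)/(451)
= 353/451 = 78.27%

78.27%


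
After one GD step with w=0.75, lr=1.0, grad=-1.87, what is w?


w_new = w - α·∇
= 0.75 - 1.0·-1.87
= 0.75 + 1.87
= 2.62

2.62


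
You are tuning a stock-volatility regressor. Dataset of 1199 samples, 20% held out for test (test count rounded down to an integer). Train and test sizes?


Test = ⌊1199·20/100⌋ = 239
Train = 1199 - 239 = 960

Train: 960, Test: 239


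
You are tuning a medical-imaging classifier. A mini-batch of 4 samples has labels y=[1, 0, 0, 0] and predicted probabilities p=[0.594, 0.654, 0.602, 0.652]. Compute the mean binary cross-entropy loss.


L[0] = -ln(0.594) = 0.5209
L[1] = -ln(1-0.654) = -ln(0.346) = 1.0613
L[2] = -ln(1-0.602) = -ln(0.398) = 0.9213
L[3] = -ln(1-0.652) = -ln(0.348) = 1.0556
mean = (0.5209 + 1.0613 + 0.9213 + 1.0556)/4 = 0.8898

0.8898


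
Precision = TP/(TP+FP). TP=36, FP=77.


Precision = TP/(TP+FP)
= 36/(36+77)
= 36/113 = 31.86%

31.86%


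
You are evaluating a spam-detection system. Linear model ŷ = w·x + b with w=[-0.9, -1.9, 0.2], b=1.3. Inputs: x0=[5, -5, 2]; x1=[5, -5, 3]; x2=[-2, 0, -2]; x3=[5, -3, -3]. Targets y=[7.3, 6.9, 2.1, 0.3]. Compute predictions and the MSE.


ŷ0 = (-0.9)·(5) + (-1.9)·(-5) + (0.2)·(2) + 1.3 = 6.7
ŷ1 = (-0.9)·(5) + (-1.9)·(-5) + (0.2)·(3) + 1.3 = 6.9
ŷ2 = (-0.9)·(-2) + (-1.9)·(0) + (0.2)·(-2) + 1.3 = 2.7
ŷ3 = (-0.9)·(5) + (-1.9)·(-3) + (0.2)·(-3) + 1.3 = 1.9
errors² = [0.36, 0.0, 0.36, 2.56]
MSE = 3.2800/4 = 0.82

0.82


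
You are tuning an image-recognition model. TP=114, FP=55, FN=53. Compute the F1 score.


Precision = 114/169 = 0.6746
Recall = 114/167 = 0.6826
F1 = 2·P·R/(P+R) = 2·TP/(2·TP+FP+FN) = 228/(228+55+53) = 228/336 = 0.6786

0.6786


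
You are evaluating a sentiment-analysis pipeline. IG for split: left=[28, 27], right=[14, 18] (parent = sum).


Parent = [42, 45], H_parent = 0.9991
H_left = 0.9998 (n=55), H_right = 0.9887 (n=32)
H_children = (55/87)·0.9998 + (32/87)·0.9887 = 0.9957
IG = 0.9991 - 0.9957 = 0.0034

0.0034


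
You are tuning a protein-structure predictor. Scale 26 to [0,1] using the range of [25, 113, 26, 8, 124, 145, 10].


min=8, max=145
(26-8)/(145-8) = 18/137 = 0.1314

0.1314


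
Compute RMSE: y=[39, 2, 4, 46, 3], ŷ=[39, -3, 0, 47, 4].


MSE = 43/5 = 8.6
RMSE = √(43/5) = 2.9326

2.9326


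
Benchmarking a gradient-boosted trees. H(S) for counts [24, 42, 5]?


Probabilities: [24/71, 42/71, 5/71] ≈ [0.338, 0.5915, 0.0704]
H = -((24/71)·log₂(24/71) + (42/71)·log₂(42/71) + (5/71)·log₂(5/71))
  = 1.2466 bits

1.2466 bits


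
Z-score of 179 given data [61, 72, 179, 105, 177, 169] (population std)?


μ = 127.1667, σ = 49.7206
z = (179 - 127.1667)/49.7206 = 1.0425

1.0425


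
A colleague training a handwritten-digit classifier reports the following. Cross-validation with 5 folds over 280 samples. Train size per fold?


Fold size = 280/5 = 56
Training per fold = 280 - 56 = 224

224


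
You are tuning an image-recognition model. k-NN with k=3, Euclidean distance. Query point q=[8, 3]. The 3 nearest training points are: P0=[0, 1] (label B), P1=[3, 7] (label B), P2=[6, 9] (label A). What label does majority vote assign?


d(q,P0) = 8.2462  (label B)
d(q,P1) = 6.4031  (label B)
d(q,P2) = 6.3246  (label A)
Votes: A=1, B=2
Majority → B

B


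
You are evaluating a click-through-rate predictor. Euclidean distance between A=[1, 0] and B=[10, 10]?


d = √((1-10)² + (0-10)²)
  = √(81 + 100)
  = √181 = 13.4536

13.4536


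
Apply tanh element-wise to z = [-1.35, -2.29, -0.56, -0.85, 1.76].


tanh(-1.35) = -0.8741
tanh(-2.29) = -0.9797
tanh(-0.56) = -0.508
tanh(-0.85) = -0.6911
tanh(1.76) = 0.9425
result = [-0.8741, -0.9797, -0.508, -0.6911, 0.9425]

[-0.8741, -0.9797, -0.508, -0.6911, 0.9425]


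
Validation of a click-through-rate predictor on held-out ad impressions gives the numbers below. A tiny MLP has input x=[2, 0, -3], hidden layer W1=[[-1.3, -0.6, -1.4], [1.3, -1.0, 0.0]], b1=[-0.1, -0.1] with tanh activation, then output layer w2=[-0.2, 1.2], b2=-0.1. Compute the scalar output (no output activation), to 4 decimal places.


z1[0] = (-1.3)·(2) + (-0.6)·(0) + (-1.4)·(-3) - 0.1 = 1.5
z1[1] = (1.3)·(2) + (-1.0)·(0) + (0.0)·(-3) - 0.1 = 2.5
h = tanh(z1) = [0.9051, 0.9866]
output = (-0.2)·(0.9051) + (1.2)·(0.9866) - 0.1 = 0.9029

0.9029


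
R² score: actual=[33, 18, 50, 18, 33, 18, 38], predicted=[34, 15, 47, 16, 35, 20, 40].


ȳ = 29.7143
SS_res = Σ(y-ŷ)² = 35
SS_tot = Σ(y-ȳ)² = 913.43
R² = 1 - SS_res/SS_tot = 1 - 0.0383 = 0.9617

0.9617


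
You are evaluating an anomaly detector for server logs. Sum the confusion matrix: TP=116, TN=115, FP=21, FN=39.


Total = TP + TN + FP + FN
= 116 + 115 + 21 + 39
= 291
(Predicted positive: 137, predicted negative: 154)

291


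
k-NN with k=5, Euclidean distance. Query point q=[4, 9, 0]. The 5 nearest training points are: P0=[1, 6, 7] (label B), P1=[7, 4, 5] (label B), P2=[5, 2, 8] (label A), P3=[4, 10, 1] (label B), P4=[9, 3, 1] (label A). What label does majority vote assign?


d(q,P0) = 8.1854  (label B)
d(q,P1) = 7.6811  (label B)
d(q,P2) = 10.6771  (label A)
d(q,P3) = 1.4142  (label B)
d(q,P4) = 7.874  (label A)
Votes: A=2, B=3
Majority → B

B


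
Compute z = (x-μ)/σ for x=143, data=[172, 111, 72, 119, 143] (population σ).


μ = 123.4, σ = 33.3503
z = (143 - 123.4)/33.3503 = 0.5877

0.5877


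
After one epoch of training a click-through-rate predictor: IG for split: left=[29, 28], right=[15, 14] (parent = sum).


Parent = [44, 42], H_parent = 0.9996
H_left = 0.9998 (n=57), H_right = 0.9991 (n=29)
H_children = (57/86)·0.9998 + (29/86)·0.9991 = 0.9996
IG = 0.9996 - 0.9996 = 0.0

0.0


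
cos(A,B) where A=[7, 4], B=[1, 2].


A·B = 7·1 + 4·2 = 15
‖A‖ = √65 = 8.0623, ‖B‖ = √5 = 2.2361
cos = 15/(√65·√5) = 15/√325 = 0.8321

0.8321


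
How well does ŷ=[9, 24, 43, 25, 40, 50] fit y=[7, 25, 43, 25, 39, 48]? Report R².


ȳ = 31.1667
SS_res = Σ(y-ŷ)² = 10
SS_tot = Σ(y-ȳ)² = 1144.83
R² = 1 - SS_res/SS_tot = 1 - 0.0087 = 0.9913

0.9913


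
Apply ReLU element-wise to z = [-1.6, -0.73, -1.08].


ReLU(-1.6) = max(0, -1.6) = 0.0
ReLU(-0.73) = max(0, -0.73) = 0.0
ReLU(-1.08) = max(0, -1.08) = 0.0
result = [0.0, 0.0, 0.0]

[0.0, 0.0, 0.0]


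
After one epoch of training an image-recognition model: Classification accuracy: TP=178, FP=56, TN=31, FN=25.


Accuracy = (TP+TN)/(TP+TN+FP+FN)
= (178+31)/(290)
= 209/290 = 72.07%

72.07%


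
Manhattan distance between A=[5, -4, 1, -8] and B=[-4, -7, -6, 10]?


d = |5+ 4| + |-4+ 7| + |1+ 6| + |-8-10|
  = 9 + 3 + 7 + 18
  = 37

37


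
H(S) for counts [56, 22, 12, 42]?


Probabilities: [56/132, 22/132, 12/132, 42/132] ≈ [0.4242, 0.1667, 0.0909, 0.3182]
H = -((56/132)·log₂(56/132) + (22/132)·log₂(22/132) + (12/132)·log₂(12/132) + (42/132)·log₂(42/132))
  = 1.7958 bits

1.7958 bits


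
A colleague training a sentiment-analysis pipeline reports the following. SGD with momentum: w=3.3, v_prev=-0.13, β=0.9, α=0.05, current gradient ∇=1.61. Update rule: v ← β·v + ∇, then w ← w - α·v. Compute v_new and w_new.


v_new = 0.9·-0.13 + 1.61 = -0.117 + 1.61 = 1.493
w_new = 3.3 - 0.05·1.493 = 3.3 - 0.07465 = 3.22535

v_new=1.493, w_new=3.22535


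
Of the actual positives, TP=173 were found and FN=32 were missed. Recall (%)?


Recall = TP/(TP+FN)
= 173/(173+32)
= 173/205 = 84.39%

84.39%


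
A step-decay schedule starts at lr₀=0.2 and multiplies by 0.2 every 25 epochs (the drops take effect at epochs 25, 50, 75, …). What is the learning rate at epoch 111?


n_drops = ⌊111/25⌋ = 4
lr = 0.2·0.2^4 = 0.2·0.0016 = 0.00032

0.00032


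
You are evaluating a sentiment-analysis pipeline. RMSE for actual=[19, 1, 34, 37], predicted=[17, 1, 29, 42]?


MSE = 54/4 = 13.5
RMSE = √(54/4) = 3.6742

3.6742


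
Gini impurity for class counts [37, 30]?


Probabilities: [37/67, 30/67] ≈ [0.5522, 0.4478]
Σpᵢ² = (1369 + 900)/67² = 2269/4489
Gini = 1 - Σpᵢ² = 1 - 2269/4489 = 0.4945

0.4945


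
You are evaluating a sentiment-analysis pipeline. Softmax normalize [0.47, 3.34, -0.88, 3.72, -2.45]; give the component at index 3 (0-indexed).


Exponentials: e^0.47=1.6, e^3.34=28.2191, e^-0.88=0.4148, e^3.72=41.2644, e^-2.45=0.0863
Sum = 71.5846
Softmax = [0.0224, 0.3942, 0.0058, 0.5764, 0.0012]
p[3] = 41.2644/71.5846 = 0.5764

0.5764


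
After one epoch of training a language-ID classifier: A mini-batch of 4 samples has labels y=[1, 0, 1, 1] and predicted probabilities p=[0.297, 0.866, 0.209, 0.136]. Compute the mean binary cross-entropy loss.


L[0] = -ln(0.297) = 1.214
L[1] = -ln(1-0.866) = -ln(0.134) = 2.0099
L[2] = -ln(0.209) = 1.5654
L[3] = -ln(0.136) = 1.9951
mean = (1.214 + 2.0099 + 1.5654 + 1.9951)/4 = 1.6961

1.6961


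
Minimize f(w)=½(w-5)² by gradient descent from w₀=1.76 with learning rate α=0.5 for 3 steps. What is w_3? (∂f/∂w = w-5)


step 1: grad = 1.76-5 = -3.24; w = 1.76 - 0.5·(-3.24) = 3.38
step 2: grad = 3.38-5 = -1.62; w = 3.38 - 0.5·(-1.62) = 4.19
step 3: grad = 4.19-5 = -0.81; w = 4.19 - 0.5·(-0.81) = 4.595

4.595


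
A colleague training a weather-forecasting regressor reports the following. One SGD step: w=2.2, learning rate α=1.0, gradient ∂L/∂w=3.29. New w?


w_new = w - α·∇
= 2.2 - 1.0·3.29
= 2.2 - 3.29
= -1.09

-1.09


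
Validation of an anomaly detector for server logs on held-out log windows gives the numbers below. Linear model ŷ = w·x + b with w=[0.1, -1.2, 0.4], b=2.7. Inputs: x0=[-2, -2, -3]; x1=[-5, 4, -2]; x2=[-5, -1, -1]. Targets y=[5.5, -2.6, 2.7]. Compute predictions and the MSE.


ŷ0 = (0.1)·(-2) + (-1.2)·(-2) + (0.4)·(-3) + 2.7 = 3.7
ŷ1 = (0.1)·(-5) + (-1.2)·(4) + (0.4)·(-2) + 2.7 = -3.4
ŷ2 = (0.1)·(-5) + (-1.2)·(-1) + (0.4)·(-1) + 2.7 = 3.0
errors² = [3.24, 0.64, 0.09]
MSE = 3.9700/3 = 1.3233

1.3233


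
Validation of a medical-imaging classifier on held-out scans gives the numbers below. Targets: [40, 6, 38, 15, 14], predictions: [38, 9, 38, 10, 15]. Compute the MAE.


Absolute errors: |40-38|=2, |6-9|=3, |38-38|=0, |15-10|=5, |14-15|=1
Sum = 11
MAE = 11/5 = 11/5

11/5


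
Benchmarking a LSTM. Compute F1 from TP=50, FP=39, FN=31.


Precision = 50/89 = 0.5618
Recall = 50/81 = 0.6173
F1 = 2·P·R/(P+R) = 2·TP/(2·TP+FP+FN) = 100/(100+39+31) = 100/170 = 0.5882

0.5882


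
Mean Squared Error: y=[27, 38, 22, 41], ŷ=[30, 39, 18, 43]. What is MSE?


Squared errors: (27-30)²=9, (38-39)²=1, (22-18)²=16, (41-43)²=4
Sum = 30
MSE = 30/4 = 15/2

15/2


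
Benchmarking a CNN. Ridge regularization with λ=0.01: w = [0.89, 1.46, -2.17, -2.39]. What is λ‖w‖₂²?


‖w‖₂² = (0.89)² + (1.46)² + (-2.17)² + (-2.39)²
     = 0.7921 + 2.1316 + 4.7089 + 5.7121
     = 13.3447
λ·‖w‖₂² = 0.01·13.3447 = 0.133447

0.133447


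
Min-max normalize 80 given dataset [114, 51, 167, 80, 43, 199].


min=43, max=199
(80-43)/(199-43) = 37/156 = 0.2372

0.2372


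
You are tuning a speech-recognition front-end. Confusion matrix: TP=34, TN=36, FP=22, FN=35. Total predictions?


Total = TP + TN + FP + FN
= 34 + 36 + 22 + 35
= 127
(Predicted positive: 56, predicted negative: 71)

127


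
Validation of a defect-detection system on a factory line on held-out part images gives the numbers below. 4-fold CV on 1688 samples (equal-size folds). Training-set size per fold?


Fold size = 1688/4 = 422
Training per fold = 1688 - 422 = 1266

1266


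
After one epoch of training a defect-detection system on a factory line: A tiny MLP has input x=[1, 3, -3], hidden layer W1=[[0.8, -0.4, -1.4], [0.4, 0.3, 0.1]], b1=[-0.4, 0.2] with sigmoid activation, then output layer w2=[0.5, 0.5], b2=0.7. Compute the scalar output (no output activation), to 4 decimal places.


z1[0] = (0.8)·(1) + (-0.4)·(3) + (-1.4)·(-3) - 0.4 = 3.4
z1[1] = (0.4)·(1) + (0.3)·(3) + (0.1)·(-3) + 0.2 = 1.2
h = sigmoid(z1) = [0.9677, 0.7685]
output = (0.5)·(0.9677) + (0.5)·(0.7685) + 0.7 = 1.5681

1.5681


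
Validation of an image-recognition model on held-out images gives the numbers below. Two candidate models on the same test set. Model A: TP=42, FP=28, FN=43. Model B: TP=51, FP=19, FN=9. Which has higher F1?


Model A: P=42/70=0.6, R=42/85=0.4941, F1=2PR/(P+R)=2TP/(2TP+FP+FN)=84/155=0.5419
Model B: P=51/70=0.7286, R=51/60=0.85, F1=2PR/(P+R)=2TP/(2TP+FP+FN)=102/130=0.7846
0.5419 < 0.7846 → Model B

Model B


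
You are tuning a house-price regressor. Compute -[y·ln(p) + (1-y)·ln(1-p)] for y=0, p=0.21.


BCE = -[y·ln(p) + (1-y)·ln(1-p)]
= -0 - 1·ln(1-0.21)
= -ln(0.79) = 0.2357

0.2357


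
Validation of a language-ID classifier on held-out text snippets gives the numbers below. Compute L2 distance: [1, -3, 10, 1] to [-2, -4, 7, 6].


d = √((1+ 2)² + (-3+ 4)² + (10-7)² + (1-6)²)
  = √(9 + 1 + 9 + 25)
  = √44 = 6.6332

6.6332


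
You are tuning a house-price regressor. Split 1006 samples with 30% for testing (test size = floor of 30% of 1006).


Test = ⌊1006·30/100⌋ = 301
Train = 1006 - 301 = 705

Train: 705, Test: 301


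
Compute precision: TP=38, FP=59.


Precision = TP/(TP+FP)
= 38/(38+59)
= 38/97 = 39.18%

39.18%


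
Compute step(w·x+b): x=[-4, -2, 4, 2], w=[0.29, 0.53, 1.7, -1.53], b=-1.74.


z = (-4)·(0.29) + (-2)·(0.53) + (4)·(1.7) + (2)·(-1.53) - 1.74
  = -0.22
step(z) = 0 (z<0)

0


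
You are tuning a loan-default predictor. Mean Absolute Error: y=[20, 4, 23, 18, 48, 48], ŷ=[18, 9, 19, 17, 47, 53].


Absolute errors: |20-18|=2, |4-9|=5, |23-19|=4, |18-17|=1, |48-47|=1, |48-53|=5
Sum = 18
MAE = 18/6 = 3

3


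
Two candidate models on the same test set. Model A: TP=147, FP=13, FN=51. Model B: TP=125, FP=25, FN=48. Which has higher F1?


Model A: P=147/160=0.9187, R=147/198=0.7424, F1=2PR/(P+R)=2TP/(2TP+FP+FN)=294/358=0.8212
Model B: P=125/150=0.8333, R=125/173=0.7225, F1=2PR/(P+R)=2TP/(2TP+FP+FN)=250/323=0.774
0.8212 > 0.774 → Model A

Model A


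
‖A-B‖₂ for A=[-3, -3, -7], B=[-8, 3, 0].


d = √((-3+ 8)² + (-3-3)² + (-7-0)²)
  = √(25 + 36 + 49)
  = √110 = 10.4881

10.4881


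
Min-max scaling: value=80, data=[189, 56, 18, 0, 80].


min=0, max=189
(80-0)/(189-0) = 80/189 = 0.4233

0.4233


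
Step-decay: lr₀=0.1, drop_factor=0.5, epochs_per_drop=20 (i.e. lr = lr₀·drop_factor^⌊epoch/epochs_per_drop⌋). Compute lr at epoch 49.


n_drops = ⌊49/20⌋ = 2
lr = 0.1·0.5^2 = 0.1·0.25 = 0.025

0.025


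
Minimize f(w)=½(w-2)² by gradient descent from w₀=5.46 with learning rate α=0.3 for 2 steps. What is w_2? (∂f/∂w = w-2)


step 1: grad = 5.46-2 = 3.46; w = 5.46 - 0.3·(3.46) = 4.422
step 2: grad = 4.422-2 = 2.422; w = 4.422 - 0.3·(2.422) = 3.6954

3.6954


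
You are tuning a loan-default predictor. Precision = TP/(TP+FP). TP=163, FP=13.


Precision = TP/(TP+FP)
= 163/(163+13)
= 163/176 = 92.61%

92.61%


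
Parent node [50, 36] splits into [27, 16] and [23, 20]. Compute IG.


Parent = [50, 36], H_parent = 0.9808
H_left = 0.9523 (n=43), H_right = 0.9965 (n=43)
H_children = (43/86)·0.9523 + (43/86)·0.9965 = 0.9744
IG = 0.9808 - 0.9744 = 0.0064

0.0064


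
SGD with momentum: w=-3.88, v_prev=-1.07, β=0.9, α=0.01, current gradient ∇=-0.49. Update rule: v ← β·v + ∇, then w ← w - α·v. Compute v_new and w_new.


v_new = 0.9·-1.07 - 0.49 = -0.963 - 0.49 = -1.453
w_new = -3.88 - 0.01·-1.453 = -3.88 + 0.01453 = -3.86547

v_new=-1.453, w_new=-3.86547


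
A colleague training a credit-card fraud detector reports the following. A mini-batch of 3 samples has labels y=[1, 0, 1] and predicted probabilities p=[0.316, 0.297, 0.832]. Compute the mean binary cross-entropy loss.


L[0] = -ln(0.316) = 1.152
L[1] = -ln(1-0.297) = -ln(0.703) = 0.3524
L[2] = -ln(0.832) = 0.1839
mean = (1.152 + 0.3524 + 0.1839)/3 = 0.5628

0.5628


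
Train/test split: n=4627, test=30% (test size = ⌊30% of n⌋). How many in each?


Test = ⌊4627·30/100⌋ = 1388
Train = 4627 - 1388 = 3239

Train: 3239, Test: 1388


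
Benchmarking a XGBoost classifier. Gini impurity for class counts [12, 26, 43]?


Probabilities: [12/81, 26/81, 43/81] ≈ [0.1481, 0.321, 0.5309]
Σpᵢ² = (144 + 676 + 1849)/81² = 2669/6561
Gini = 1 - Σpᵢ² = 1 - 2669/6561 = 0.5932

0.5932


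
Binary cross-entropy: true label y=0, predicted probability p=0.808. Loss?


BCE = -[y·ln(p) + (1-y)·ln(1-p)]
= -0 - 1·ln(1-0.808)
= -ln(0.192) = 1.6503

1.6503


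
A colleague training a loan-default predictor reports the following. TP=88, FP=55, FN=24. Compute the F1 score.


Precision = 88/143 = 0.6154
Recall = 88/112 = 0.7857
F1 = 2·P·R/(P+R) = 2·TP/(2·TP+FP+FN) = 176/(176+55+24) = 176/255 = 0.6902

0.6902


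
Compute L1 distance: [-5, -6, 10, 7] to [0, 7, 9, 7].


d = |-5-0| + |-6-7| + |10-9| + |7-7|
  = 5 + 13 + 1 + 0
  = 19

19


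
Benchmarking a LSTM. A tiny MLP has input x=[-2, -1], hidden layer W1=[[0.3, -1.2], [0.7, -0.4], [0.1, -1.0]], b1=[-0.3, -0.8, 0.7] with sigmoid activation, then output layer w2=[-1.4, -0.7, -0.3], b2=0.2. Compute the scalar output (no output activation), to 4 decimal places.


z1[0] = (0.3)·(-2) + (-1.2)·(-1) - 0.3 = 0.3
z1[1] = (0.7)·(-2) + (-0.4)·(-1) - 0.8 = -1.8
z1[2] = (0.1)·(-2) + (-1.0)·(-1) + 0.7 = 1.5
h = sigmoid(z1) = [0.5744, 0.1419, 0.8176]
output = (-1.4)·(0.5744) + (-0.7)·(0.1419) + (-0.3)·(0.8176) + 0.2 = -0.9488

-0.9488


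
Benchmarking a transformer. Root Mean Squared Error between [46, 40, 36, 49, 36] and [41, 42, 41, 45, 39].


MSE = 79/5 = 15.8
RMSE = √(79/5) = 3.9749

3.9749


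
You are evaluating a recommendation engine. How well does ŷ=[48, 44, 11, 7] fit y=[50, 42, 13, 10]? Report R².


ȳ = 28.75
SS_res = Σ(y-ŷ)² = 21
SS_tot = Σ(y-ȳ)² = 1226.75
R² = 1 - SS_res/SS_tot = 1 - 0.0171 = 0.9829

0.9829


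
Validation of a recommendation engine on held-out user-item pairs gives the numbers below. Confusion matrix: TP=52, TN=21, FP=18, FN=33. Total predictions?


Total = TP + TN + FP + FN
= 52 + 21 + 18 + 33
= 124
(Predicted positive: 70, predicted negative: 54)

124


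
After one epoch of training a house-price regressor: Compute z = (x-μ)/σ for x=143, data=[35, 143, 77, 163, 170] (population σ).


μ = 117.6, σ = 52.7697
z = (143 - 117.6)/52.7697 = 0.4813

0.4813


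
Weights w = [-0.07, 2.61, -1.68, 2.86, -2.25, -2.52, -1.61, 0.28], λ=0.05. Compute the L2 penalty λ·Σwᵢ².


‖w‖₂² = (-0.07)² + (2.61)² + (-1.68)² + (2.86)² + (-2.25)² + (-2.52)² + (-1.61)² + (0.28)²
     = 0.0049 + 6.8121 + 2.8224 + 8.1796 + 5.0625 + 6.3504 + 2.5921 + 0.0784
     = 31.9024
λ·‖w‖₂² = 0.05·31.9024 = 1.59512

1.59512


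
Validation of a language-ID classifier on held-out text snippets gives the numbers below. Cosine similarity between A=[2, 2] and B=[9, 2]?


A·B = 2·9 + 2·2 = 22
‖A‖ = √8 = 2.8284, ‖B‖ = √85 = 9.2195
cos = 22/(√8·√85) = 22/√680 = 0.8437

0.8437


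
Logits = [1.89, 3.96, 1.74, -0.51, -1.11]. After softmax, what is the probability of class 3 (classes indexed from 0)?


Exponentials: e^1.89=6.6194, e^3.96=52.4573, e^1.74=5.6973, e^-0.51=0.6005, e^-1.11=0.3296
Sum = 65.7041
Softmax = [0.1007, 0.7984, 0.0867, 0.0091, 0.005]
p[3] = 0.6005/65.7041 = 0.0091

0.0091


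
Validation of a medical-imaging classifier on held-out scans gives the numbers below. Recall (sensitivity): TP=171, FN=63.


Recall = TP/(TP+FN)
= 171/(171+63)
= 171/234 = 73.08%

73.08%


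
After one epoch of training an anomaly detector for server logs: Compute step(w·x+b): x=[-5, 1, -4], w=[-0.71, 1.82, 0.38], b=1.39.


z = (-5)·(-0.71) + (1)·(1.82) + (-4)·(0.38) + 1.39
  = 5.24
step(z) = 1 (z≥0)

1


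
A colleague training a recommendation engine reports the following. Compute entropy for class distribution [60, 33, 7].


Probabilities: [60/100, 33/100, 7/100] ≈ [0.6, 0.33, 0.07]
H = -((60/100)·log₂(60/100) + (33/100)·log₂(33/100) + (7/100)·log₂(7/100))
  = 1.2386 bits

1.2386 bits


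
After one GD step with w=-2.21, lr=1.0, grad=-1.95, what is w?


w_new = w - α·∇
= -2.21 - 1.0·-1.95
= -2.21 + 1.95
= -0.26

-0.26


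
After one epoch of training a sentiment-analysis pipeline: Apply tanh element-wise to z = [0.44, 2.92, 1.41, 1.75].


tanh(0.44) = 0.4136
tanh(2.92) = 0.9942
tanh(1.41) = 0.8875
tanh(1.75) = 0.9414
result = [0.4136, 0.9942, 0.8875, 0.9414]

[0.4136, 0.9942, 0.8875, 0.9414]


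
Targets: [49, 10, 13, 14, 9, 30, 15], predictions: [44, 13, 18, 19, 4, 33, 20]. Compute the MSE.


Squared errors: (49-44)²=25, (10-13)²=9, (13-18)²=25, (14-19)²=25, (9-4)²=25, (30-33)²=9, (15-20)²=25
Sum = 143
MSE = 143/7 = 143/7

143/7


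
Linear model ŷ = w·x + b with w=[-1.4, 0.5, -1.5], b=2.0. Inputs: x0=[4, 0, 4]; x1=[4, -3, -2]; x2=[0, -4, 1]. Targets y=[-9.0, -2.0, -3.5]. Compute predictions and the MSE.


ŷ0 = (-1.4)·(4) + (0.5)·(0) + (-1.5)·(4) + 2.0 = -9.6
ŷ1 = (-1.4)·(4) + (0.5)·(-3) + (-1.5)·(-2) + 2.0 = -2.1
ŷ2 = (-1.4)·(0) + (0.5)·(-4) + (-1.5)·(1) + 2.0 = -1.5
errors² = [0.36, 0.01, 4.0]
MSE = 4.3700/3 = 1.4567

1.4567


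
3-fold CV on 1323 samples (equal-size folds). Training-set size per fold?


Fold size = 1323/3 = 441
Training per fold = 1323 - 441 = 882

882


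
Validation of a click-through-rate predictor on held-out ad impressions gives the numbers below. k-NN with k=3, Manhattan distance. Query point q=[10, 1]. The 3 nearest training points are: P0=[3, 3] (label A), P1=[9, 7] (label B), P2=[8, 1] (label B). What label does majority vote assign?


d(q,P0) = 9  (label A)
d(q,P1) = 7  (label B)
d(q,P2) = 2  (label B)
Votes: A=1, B=2
Majority → B

B


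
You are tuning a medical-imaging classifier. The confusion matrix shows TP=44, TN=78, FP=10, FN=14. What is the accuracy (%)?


Accuracy = (TP+TN)/(TP+TN+FP+FN)
= (44+78)/(146)
= 122/146 = 83.56%

83.56%


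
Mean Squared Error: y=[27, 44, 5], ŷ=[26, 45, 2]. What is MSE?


Squared errors: (27-26)²=1, (44-45)²=1, (5-2)²=9
Sum = 11
MSE = 11/3 = 11/3

11/3


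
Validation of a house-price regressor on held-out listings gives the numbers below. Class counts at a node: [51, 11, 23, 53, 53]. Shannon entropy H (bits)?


Probabilities: [51/191, 11/191, 23/191, 53/191, 53/191] ≈ [0.267, 0.0576, 0.1204, 0.2775, 0.2775]
H = -((51/191)·log₂(51/191) + (11/191)·log₂(11/191) + (23/191)·log₂(23/191) + (53/191)·log₂(53/191) + (53/191)·log₂(53/191))
  = 2.14 bits

2.14 bits


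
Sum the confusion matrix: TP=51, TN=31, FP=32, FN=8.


Total = TP + TN + FP + FN
= 51 + 31 + 32 + 8
= 122
(Predicted positive: 83, predicted negative: 39)

122


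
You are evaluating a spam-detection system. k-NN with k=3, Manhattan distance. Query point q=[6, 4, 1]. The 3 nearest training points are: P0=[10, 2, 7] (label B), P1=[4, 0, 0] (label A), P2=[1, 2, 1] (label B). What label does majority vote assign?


d(q,P0) = 12  (label B)
d(q,P1) = 7  (label A)
d(q,P2) = 7  (label B)
Votes: A=1, B=2
Majority → B

B


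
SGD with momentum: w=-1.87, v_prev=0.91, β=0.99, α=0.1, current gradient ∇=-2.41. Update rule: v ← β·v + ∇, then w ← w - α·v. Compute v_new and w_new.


v_new = 0.99·0.91 - 2.41 = 0.9009 - 2.41 = -1.5091
w_new = -1.87 - 0.1·-1.5091 = -1.87 + 0.15091 = -1.71909

v_new=-1.5091, w_new=-1.71909


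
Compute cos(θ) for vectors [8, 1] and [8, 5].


A·B = 8·8 + 1·5 = 69
‖A‖ = √65 = 8.0623, ‖B‖ = √89 = 9.434
cos = 69/(√65·√89) = 69/√5785 = 0.9072

0.9072


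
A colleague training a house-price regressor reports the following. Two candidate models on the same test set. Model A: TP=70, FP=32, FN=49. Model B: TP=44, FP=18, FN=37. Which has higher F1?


Model A: P=70/102=0.6863, R=70/119=0.5882, F1=2PR/(P+R)=2TP/(2TP+FP+FN)=140/221=0.6335
Model B: P=44/62=0.7097, R=44/81=0.5432, F1=2PR/(P+R)=2TP/(2TP+FP+FN)=88/143=0.6154
0.6335 > 0.6154 → Model A

Model A


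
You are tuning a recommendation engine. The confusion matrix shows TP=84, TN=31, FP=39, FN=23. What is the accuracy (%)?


Accuracy = (TP+TN)/(TP+TN+FP+FN)
= (84+31)/(177)
= 115/177 = 64.97%

64.97%


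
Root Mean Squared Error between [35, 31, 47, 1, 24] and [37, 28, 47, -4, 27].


MSE = 47/5 = 9.4
RMSE = √(47/5) = 3.0659

3.0659


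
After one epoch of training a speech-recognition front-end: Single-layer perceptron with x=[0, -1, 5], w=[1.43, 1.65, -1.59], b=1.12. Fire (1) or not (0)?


z = (0)·(1.43) + (-1)·(1.65) + (5)·(-1.59) + 1.12
  = -8.48
step(z) = 0 (z<0)

0


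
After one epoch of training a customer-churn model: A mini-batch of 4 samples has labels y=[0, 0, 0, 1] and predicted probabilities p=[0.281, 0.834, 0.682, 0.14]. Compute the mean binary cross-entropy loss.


L[0] = -ln(1-0.281) = -ln(0.719) = 0.3299
L[1] = -ln(1-0.834) = -ln(0.166) = 1.7958
L[2] = -ln(1-0.682) = -ln(0.318) = 1.1457
L[3] = -ln(0.14) = 1.9661
mean = (0.3299 + 1.7958 + 1.1457 + 1.9661)/4 = 1.3094

1.3094
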